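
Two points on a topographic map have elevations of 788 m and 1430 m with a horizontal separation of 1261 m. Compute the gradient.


gradient = (1430 - 788) / 1261 = 642 / 1261 = 0.5091

0.5091


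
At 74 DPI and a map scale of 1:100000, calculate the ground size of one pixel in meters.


pixel_cm = 2.54 / 74 ≈ 0.034324 cm
ground = pixel_cm * 100000 / 100 = 2.54 * 100000 / (74 * 100) = 254000 / 7400 ≈ 34.32 m

34.32 m


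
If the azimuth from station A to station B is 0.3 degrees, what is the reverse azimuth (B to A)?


back azimuth = (0.3 + 180) mod 360 = 180.3 degrees

180.3 degrees


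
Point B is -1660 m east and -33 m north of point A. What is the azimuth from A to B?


az = atan2(-1660, -33) = -91.1 deg
adjusted to 0-360: 268.9 degrees

268.9 degrees


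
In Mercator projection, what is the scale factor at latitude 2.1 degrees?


SF = 1 / cos(2.1) = 1 / 0.999328 = 1.001

1.001


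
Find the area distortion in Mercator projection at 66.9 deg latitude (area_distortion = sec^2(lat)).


area_distortion = 1/cos^2(66.9) = 6.497

6.497


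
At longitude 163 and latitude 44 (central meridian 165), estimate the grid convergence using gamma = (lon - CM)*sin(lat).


gamma = (163 - 165) * sin(44) = -2 * 0.694658 = -1.389 degrees

-1.389 degrees


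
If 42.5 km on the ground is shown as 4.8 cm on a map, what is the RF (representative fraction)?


ground = 42.5 km = 4250000 cm; RF denominator = ground / map = 4250000 / 4.8 ≈ 885417; RF = 1:885417

1:885417


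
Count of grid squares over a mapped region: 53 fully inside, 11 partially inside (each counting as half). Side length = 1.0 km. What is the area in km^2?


effective squares = 53 + 11 * 0.5 = 58.5
area = 58.5 * 1.0 = 58.5 km^2

58.5 km^2


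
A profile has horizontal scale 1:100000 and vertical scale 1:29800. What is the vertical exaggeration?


VE = horizontal_scale / vertical_scale = 100000 / 29800 ≈ 3.4

3.4x


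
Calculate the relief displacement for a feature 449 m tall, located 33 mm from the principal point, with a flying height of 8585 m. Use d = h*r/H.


d = h * r / H = 449 * 33 / 8585 = 1.73 mm

1.73 mm


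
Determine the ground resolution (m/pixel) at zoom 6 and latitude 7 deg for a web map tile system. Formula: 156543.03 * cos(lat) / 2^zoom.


res = 156543.03 * cos(7) / 2^6 = 156543.03 * 0.99254615 / 64 = 2427.75 m/pixel

2427.75 m/pixel


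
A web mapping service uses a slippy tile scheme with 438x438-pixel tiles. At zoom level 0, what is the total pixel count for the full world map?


tiles per axis = 2^0 = 1
total tiles = 1^2 = 1
pixels per axis = 1 * 438 = 438
total pixels = 438^2 = 191844

191844 pixels


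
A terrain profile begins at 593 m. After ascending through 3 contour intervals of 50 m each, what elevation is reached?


elevation = 593 + 3 * 50 = 743 m

743 m


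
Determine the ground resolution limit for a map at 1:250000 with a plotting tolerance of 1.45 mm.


ground = 1.45 mm * 250000 / 1000 = 362.5 m

362.5 m


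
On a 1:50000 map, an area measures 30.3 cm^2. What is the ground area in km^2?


ground_area = 30.3 * (50000/100)^2 = 7575000.0 m^2 = 7.575 km^2

7.575 km^2


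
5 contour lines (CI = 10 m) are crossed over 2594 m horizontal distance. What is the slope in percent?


elevation change = 5 * 10 = 50 m
slope = 50 / 2594 * 100 = 1.9%

1.9%


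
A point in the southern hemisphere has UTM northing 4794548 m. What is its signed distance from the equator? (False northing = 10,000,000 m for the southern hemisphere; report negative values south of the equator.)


For southern: actual = 4794548 - 10000000 = -5205452 m

-5205452 m


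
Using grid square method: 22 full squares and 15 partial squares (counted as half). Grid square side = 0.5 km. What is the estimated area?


effective squares = 22 + 15 * 0.5 = 29.5
area = 29.5 * 0.25 = 7.375 km^2

7.375 km^2


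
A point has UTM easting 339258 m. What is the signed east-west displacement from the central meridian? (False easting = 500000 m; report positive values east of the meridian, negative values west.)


displacement = 339258 - 500000 = -160742 m

-160742 m


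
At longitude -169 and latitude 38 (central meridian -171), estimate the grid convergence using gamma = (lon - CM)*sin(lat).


gamma = (-169 - -171) * sin(38) = 2 * 0.615661 = 1.231 degrees

1.231 degrees


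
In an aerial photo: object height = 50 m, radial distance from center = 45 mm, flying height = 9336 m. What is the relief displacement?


d = h * r / H = 50 * 45 / 9336 = 0.24 mm

0.24 mm


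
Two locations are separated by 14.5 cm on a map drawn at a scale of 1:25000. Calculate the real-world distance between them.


ground = 14.5 cm * 25000 / 100 = 3625.0 m = 3.625 km

3.625 km


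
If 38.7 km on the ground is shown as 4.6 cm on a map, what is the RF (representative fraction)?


ground = 38.7 km = 3870000 cm; RF denominator = ground / map = 3870000 / 4.6 ≈ 841304; RF = 1:841304

1:841304


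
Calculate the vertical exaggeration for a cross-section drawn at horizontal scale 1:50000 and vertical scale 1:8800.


VE = horizontal_scale / vertical_scale = 50000 / 8800 ≈ 5.7

5.7x


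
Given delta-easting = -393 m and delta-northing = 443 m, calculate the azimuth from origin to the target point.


az = atan2(-393, 443) = -41.6 deg
adjusted to 0-360: 318.4 degrees

318.4 degrees


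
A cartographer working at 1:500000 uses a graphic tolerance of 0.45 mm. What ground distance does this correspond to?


ground = 0.45 mm * 500000 / 1000 = 225.0 m

225.0 m


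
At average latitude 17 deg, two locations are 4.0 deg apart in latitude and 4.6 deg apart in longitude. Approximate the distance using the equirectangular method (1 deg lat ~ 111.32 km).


dlat_km = 4.0 * 111.32 = 445.28
dlon_km = 4.6 * 111.32 * cos(17) ≈ 489.697
dist = sqrt(445.28^2 + 489.697^2) ≈ 661.9 km

661.9 km


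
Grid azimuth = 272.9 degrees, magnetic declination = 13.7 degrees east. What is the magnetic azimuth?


magnetic azimuth = grid azimuth - declination (east +ve)
mag_az = 272.9 - 13.7 = 259.2 degrees

259.2 degrees


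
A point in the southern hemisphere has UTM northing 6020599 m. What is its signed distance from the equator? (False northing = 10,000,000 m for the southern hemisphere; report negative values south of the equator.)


For southern: actual = 6020599 - 10000000 = -3979401 m

-3979401 m


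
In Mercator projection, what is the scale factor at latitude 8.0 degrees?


SF = 1 / cos(8.0) = 1 / 0.990268 = 1.01

1.01


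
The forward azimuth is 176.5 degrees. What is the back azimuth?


back azimuth = (176.5 + 180) mod 360 = 356.5 degrees

356.5 degrees


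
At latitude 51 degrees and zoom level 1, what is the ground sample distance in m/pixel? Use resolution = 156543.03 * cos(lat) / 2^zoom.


res = 156543.03 * cos(51) / 2^1 = 156543.03 * 0.62932039 / 2 = 49257.86 m/pixel

49257.86 m/pixel


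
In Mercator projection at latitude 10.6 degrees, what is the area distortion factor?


area_distortion = 1/cos^2(10.6) = 1.035

1.035


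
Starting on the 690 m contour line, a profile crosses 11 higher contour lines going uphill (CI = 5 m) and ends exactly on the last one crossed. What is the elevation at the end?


elevation = 690 + 11 * 5 = 745 m

745 m


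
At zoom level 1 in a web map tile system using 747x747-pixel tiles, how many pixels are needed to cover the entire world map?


tiles per axis = 2^1 = 2
total tiles = 2^2 = 4
pixels per axis = 2 * 747 = 1494
total pixels = 1494^2 = 2232036

2232036 pixels


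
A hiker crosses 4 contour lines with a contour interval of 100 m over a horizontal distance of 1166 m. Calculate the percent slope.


elevation change = 4 * 100 = 400 m
slope = 400 / 1166 * 100 = 34.3%

34.3%


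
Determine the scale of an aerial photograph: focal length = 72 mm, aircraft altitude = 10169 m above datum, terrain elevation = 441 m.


scale = f / (H - h) = 72 mm / 9728 m = 72 / 9728000 = 1:135111

1:135111


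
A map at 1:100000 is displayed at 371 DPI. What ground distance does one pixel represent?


pixel_cm = 2.54 / 371 ≈ 0.006846 cm
ground = pixel_cm * 100000 / 100 = 2.54 * 100000 / (371 * 100) = 254000 / 37100 ≈ 6.85 m

6.85 m


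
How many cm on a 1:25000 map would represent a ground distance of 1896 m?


map_cm = 1896 * 100 / 25000 = 7.584 cm ≈ 7.58 cm

7.58 cm


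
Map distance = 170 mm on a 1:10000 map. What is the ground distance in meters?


ground = 170 mm * 10000 / 1000 = 1700.0 m

1700.0 m


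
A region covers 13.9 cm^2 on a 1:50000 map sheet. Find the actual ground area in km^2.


ground_area = 13.9 * (50000/100)^2 = 3475000.0 m^2 = 3.475 km^2

3.475 km^2


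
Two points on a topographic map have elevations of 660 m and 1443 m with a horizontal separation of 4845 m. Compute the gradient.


gradient = (1443 - 660) / 4845 = 783 / 4845 = 0.1616

0.1616


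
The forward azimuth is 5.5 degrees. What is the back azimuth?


back azimuth = (5.5 + 180) mod 360 = 185.5 degrees

185.5 degrees


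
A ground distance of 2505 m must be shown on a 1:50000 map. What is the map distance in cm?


map_cm = 2505 * 100 / 50000 = 5.01 cm

5.01 cm


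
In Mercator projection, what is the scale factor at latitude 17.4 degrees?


SF = 1 / cos(17.4) = 1 / 0.95424 = 1.048

1.048


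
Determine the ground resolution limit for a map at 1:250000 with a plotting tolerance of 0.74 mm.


ground = 0.74 mm * 250000 / 1000 = 185.0 m

185.0 m


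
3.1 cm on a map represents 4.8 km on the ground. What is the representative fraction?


ground = 4.8 km = 480000 cm; RF denominator = ground / map = 480000 / 3.1 ≈ 154839; RF = 1:154839

1:154839


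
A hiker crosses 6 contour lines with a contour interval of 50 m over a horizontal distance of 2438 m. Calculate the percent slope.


elevation change = 6 * 50 = 300 m
slope = 300 / 2438 * 100 = 12.3%

12.3%


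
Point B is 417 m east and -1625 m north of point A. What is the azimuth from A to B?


az = atan2(417, -1625) = 165.6 deg
adjusted to 0-360: 165.6 degrees

165.6 degrees


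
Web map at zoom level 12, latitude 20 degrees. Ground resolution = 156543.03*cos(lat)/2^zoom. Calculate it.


res = 156543.03 * cos(20) / 2^12 = 156543.03 * 0.93969262 / 4096 = 35.91 m/pixel

35.91 m/pixel


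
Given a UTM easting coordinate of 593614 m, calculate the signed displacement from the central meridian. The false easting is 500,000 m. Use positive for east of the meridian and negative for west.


displacement = 593614 - 500000 = 93614 m

93614 m


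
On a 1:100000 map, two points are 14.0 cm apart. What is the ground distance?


ground = 14.0 cm * 100000 / 100 = 14000.0 m = 14.0 km

14.0 km


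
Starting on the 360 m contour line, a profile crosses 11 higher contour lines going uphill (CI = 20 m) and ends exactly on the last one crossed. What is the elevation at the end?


elevation = 360 + 11 * 20 = 580 m

580 m


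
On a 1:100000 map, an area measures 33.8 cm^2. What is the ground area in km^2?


ground_area = 33.8 * (100000/100)^2 = 33800000.0 m^2 = 33.8 km^2

33.8 km^2


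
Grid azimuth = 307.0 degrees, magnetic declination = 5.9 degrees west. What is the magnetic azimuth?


magnetic azimuth = grid azimuth - declination (east +ve)
mag_az = 307.0 - -5.9 = 312.9 degrees

312.9 degrees


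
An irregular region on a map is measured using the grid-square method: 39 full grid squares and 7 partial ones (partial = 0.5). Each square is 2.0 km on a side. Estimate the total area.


effective squares = 39 + 7 * 0.5 = 42.5
area = 42.5 * 4.0 = 170.0 km^2

170.0 km^2


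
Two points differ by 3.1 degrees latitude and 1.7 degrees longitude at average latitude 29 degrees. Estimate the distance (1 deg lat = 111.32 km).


dlat_km = 3.1 * 111.32 = 345.092
dlon_km = 1.7 * 111.32 * cos(29) ≈ 165.517
dist = sqrt(345.092^2 + 165.517^2) ≈ 382.7 km

382.7 km


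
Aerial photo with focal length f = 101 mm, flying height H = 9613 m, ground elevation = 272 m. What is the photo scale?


scale = f / (H - h) = 101 mm / 9341 m = 101 / 9341000 = 1:92485

1:92485


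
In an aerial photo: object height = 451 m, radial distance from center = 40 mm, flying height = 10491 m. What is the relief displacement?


d = h * r / H = 451 * 40 / 10491 = 1.72 mm

1.72 mm


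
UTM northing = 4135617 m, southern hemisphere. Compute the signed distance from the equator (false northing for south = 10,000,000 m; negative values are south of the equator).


For southern: actual = 4135617 - 10000000 = -5864383 m

-5864383 m


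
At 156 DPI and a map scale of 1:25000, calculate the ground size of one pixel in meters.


pixel_cm = 2.54 / 156 ≈ 0.016282 cm
ground = pixel_cm * 25000 / 100 = 2.54 * 25000 / (156 * 100) = 63500 / 15600 ≈ 4.07 m

4.07 m


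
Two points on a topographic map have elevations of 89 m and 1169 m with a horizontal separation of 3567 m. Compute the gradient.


gradient = (1169 - 89) / 3567 = 1080 / 3567 = 0.3028

0.3028


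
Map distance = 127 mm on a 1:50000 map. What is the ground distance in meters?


ground = 127 mm * 50000 / 1000 = 6350.0 m

6350.0 m


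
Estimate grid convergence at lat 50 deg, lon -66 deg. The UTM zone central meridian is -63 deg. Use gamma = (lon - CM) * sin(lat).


gamma = (-66 - -63) * sin(50) = -3 * 0.766044 = -2.298 degrees

-2.298 degrees


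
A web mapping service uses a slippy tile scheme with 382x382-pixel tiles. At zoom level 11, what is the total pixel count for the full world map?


tiles per axis = 2^11 = 2048
total tiles = 2048^2 = 4194304
pixels per axis = 2048 * 382 = 782336
total pixels = 782336^2 = 612049616896

612049616896 pixels


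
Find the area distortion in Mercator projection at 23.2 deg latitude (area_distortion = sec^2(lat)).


area_distortion = 1/cos^2(23.2) = 1.184

1.184


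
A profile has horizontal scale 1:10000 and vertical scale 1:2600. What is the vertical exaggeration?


VE = horizontal_scale / vertical_scale = 10000 / 2600 ≈ 3.8

3.8x


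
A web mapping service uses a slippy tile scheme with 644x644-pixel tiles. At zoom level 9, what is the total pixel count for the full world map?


tiles per axis = 2^9 = 512
total tiles = 512^2 = 262144
pixels per axis = 512 * 644 = 329728
total pixels = 329728^2 = 108720553984

108720553984 pixels


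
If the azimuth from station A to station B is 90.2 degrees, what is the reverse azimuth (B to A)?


back azimuth = (90.2 + 180) mod 360 = 270.2 degrees

270.2 degrees


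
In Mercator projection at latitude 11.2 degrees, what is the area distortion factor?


area_distortion = 1/cos^2(11.2) = 1.039

1.039


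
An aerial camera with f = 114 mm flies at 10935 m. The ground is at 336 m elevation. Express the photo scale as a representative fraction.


scale = f / (H - h) = 114 mm / 10599 m = 114 / 10599000 = 1:92974

1:92974


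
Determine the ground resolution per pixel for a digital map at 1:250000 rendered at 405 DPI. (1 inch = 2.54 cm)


pixel_cm = 2.54 / 405 ≈ 0.006272 cm
ground = pixel_cm * 250000 / 100 = 2.54 * 250000 / (405 * 100) = 635000 / 40500 ≈ 15.68 m

15.68 m


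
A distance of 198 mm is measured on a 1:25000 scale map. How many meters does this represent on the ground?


ground = 198 mm * 25000 / 1000 = 4950.0 m

4950.0 m


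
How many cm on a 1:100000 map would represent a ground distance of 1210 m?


map_cm = 1210 * 100 / 100000 = 1.21 cm

1.21 cm


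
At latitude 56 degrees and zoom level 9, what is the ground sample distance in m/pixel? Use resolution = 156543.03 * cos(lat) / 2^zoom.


res = 156543.03 * cos(56) / 2^9 = 156543.03 * 0.5591929 / 512 = 170.97 m/pixel

170.97 m/pixel


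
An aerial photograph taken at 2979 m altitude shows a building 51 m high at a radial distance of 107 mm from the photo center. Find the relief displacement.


d = h * r / H = 51 * 107 / 2979 = 1.83 mm

1.83 mm


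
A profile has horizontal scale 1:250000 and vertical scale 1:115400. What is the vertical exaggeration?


VE = horizontal_scale / vertical_scale = 250000 / 115400 ≈ 2.2

2.2x


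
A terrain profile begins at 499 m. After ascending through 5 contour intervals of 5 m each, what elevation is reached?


elevation = 499 + 5 * 5 = 524 m

524 m


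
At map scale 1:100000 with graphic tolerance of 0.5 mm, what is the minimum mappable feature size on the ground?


ground = 0.5 mm * 100000 / 1000 = 50.0 m

50.0 m


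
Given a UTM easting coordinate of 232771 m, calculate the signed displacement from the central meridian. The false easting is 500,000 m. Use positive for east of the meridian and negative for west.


displacement = 232771 - 500000 = -267229 m

-267229 m


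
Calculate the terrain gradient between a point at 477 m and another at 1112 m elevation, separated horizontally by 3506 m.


gradient = (1112 - 477) / 3506 = 635 / 3506 = 0.1811

0.1811


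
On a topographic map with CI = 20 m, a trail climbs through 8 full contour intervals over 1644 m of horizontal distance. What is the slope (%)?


elevation change = 8 * 20 = 160 m
slope = 160 / 1644 * 100 = 9.7%

9.7%


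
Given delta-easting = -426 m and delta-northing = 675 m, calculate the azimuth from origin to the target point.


az = atan2(-426, 675) = -32.3 deg
adjusted to 0-360: 327.7 degrees

327.7 degrees


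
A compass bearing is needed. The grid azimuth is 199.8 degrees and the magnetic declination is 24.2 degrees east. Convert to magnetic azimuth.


magnetic azimuth = grid azimuth - declination (east +ve)
mag_az = 199.8 - 24.2 = 175.6 degrees

175.6 degrees


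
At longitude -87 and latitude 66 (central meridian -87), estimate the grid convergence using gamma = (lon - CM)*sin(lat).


gamma = (-87 - -87) * sin(66) = 0 * 0.913545 = 0.0 degrees

0.0 degrees


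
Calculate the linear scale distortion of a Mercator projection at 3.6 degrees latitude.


SF = 1 / cos(3.6) = 1 / 0.998027 = 1.002

1.002


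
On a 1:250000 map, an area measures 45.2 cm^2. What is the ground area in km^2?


ground_area = 45.2 * (250000/100)^2 = 282500000.0 m^2 = 282.5 km^2

282.5 km^2


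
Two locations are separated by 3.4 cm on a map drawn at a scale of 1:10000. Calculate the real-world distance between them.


ground = 3.4 cm * 10000 / 100 = 340.0 m

340.0 m


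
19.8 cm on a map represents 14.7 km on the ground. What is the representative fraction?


ground = 14.7 km = 1470000 cm; RF denominator = ground / map = 1470000 / 19.8 ≈ 74242; RF = 1:74242

1:74242


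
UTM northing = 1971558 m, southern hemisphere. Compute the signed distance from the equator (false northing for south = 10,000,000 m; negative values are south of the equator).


For southern: actual = 1971558 - 10000000 = -8028442 m

-8028442 m


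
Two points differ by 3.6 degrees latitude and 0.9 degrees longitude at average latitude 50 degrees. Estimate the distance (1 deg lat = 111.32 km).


dlat_km = 3.6 * 111.32 = 400.752
dlon_km = 0.9 * 111.32 * cos(50) ≈ 64.4
dist = sqrt(400.752^2 + 64.4^2) ≈ 405.9 km

405.9 km


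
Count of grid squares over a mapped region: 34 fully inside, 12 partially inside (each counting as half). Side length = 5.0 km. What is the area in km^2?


effective squares = 34 + 12 * 0.5 = 40.0
area = 40.0 * 25.0 = 1000.0 km^2

1000.0 km^2


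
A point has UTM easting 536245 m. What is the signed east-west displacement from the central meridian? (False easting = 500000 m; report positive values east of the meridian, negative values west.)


displacement = 536245 - 500000 = 36245 m

36245 m


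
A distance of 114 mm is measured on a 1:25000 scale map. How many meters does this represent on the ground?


ground = 114 mm * 25000 / 1000 = 2850.0 m

2850.0 m


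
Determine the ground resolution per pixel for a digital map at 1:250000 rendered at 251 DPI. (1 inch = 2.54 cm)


pixel_cm = 2.54 / 251 ≈ 0.01012 cm
ground = pixel_cm * 250000 / 100 = 2.54 * 250000 / (251 * 100) = 635000 / 25100 ≈ 25.3 m

25.3 m


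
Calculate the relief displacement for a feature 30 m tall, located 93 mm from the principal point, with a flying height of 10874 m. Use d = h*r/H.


d = h * r / H = 30 * 93 / 10874 = 0.26 mm

0.26 mm


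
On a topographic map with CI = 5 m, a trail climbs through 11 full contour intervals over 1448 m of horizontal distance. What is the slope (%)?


elevation change = 11 * 5 = 55 m
slope = 55 / 1448 * 100 = 3.8%

3.8%


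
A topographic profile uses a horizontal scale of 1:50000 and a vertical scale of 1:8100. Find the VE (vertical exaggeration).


VE = horizontal_scale / vertical_scale = 50000 / 8100 ≈ 6.2

6.2x


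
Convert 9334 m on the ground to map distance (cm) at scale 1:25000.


map_cm = 9334 * 100 / 25000 = 37.336 cm ≈ 37.34 cm

37.34 cm


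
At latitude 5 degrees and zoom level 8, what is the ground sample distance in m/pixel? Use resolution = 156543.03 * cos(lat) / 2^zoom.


res = 156543.03 * cos(5) / 2^8 = 156543.03 * 0.9961947 / 256 = 609.17 m/pixel

609.17 m/pixel


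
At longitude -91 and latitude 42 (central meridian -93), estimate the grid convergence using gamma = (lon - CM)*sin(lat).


gamma = (-91 - -93) * sin(42) = 2 * 0.669131 = 1.338 degrees

1.338 degrees


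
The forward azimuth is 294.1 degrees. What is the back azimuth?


back azimuth = (294.1 + 180) mod 360 = 114.1 degrees

114.1 degrees


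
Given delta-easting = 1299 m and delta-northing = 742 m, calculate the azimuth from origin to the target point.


az = atan2(1299, 742) = 60.3 deg
adjusted to 0-360: 60.3 degrees

60.3 degrees


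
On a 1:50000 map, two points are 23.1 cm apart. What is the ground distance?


ground = 23.1 cm * 50000 / 100 = 11550.0 m = 11.55 km

11.55 km


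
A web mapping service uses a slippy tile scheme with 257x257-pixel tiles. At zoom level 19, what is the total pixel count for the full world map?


tiles per axis = 2^19 = 524288
total tiles = 524288^2 = 274877906944
pixels per axis = 524288 * 257 = 134742016
total pixels = 134742016^2 = 18155410875744256

18155410875744256 pixels


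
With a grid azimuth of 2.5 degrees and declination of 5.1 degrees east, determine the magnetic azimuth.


magnetic azimuth = grid azimuth - declination (east +ve)
mag_az = 2.5 - 5.1 = 357.4 degrees

357.4 degrees


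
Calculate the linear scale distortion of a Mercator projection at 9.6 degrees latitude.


SF = 1 / cos(9.6) = 1 / 0.985996 = 1.014

1.014


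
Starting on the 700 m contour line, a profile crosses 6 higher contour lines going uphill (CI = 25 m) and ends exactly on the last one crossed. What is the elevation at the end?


elevation = 700 + 6 * 25 = 850 m

850 m


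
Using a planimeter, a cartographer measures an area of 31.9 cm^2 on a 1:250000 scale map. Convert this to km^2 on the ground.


ground_area = 31.9 * (250000/100)^2 = 199375000.0 m^2 = 199.375 km^2

199.375 km^2


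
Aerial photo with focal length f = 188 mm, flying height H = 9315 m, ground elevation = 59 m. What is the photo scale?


scale = f / (H - h) = 188 mm / 9256 m = 188 / 9256000 = 1:49234

1:49234


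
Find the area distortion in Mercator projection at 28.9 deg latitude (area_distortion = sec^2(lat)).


area_distortion = 1/cos^2(28.9) = 1.305

1.305


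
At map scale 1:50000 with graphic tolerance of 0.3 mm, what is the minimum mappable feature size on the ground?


ground = 0.3 mm * 50000 / 1000 = 15.0 m

15.0 m


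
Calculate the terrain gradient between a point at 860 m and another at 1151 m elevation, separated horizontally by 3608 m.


gradient = (1151 - 860) / 3608 = 291 / 3608 = 0.0807

0.0807


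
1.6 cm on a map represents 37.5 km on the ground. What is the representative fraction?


ground = 37.5 km = 3750000 cm; RF denominator = ground / map = 3750000 / 1.6 = 2343750; RF = 1:2343750

1:2343750


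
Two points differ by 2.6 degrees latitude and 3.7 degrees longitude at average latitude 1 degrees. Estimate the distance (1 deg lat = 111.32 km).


dlat_km = 2.6 * 111.32 = 289.432
dlon_km = 3.7 * 111.32 * cos(1) ≈ 411.821
dist = sqrt(289.432^2 + 411.821^2) ≈ 503.4 km

503.4 km


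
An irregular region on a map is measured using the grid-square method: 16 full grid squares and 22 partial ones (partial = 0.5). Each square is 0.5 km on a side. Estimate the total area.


effective squares = 16 + 22 * 0.5 = 27.0
area = 27.0 * 0.25 = 6.75 km^2

6.75 km^2


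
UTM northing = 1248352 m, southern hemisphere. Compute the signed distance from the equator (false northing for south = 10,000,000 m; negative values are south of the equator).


For southern: actual = 1248352 - 10000000 = -8751648 m

-8751648 m


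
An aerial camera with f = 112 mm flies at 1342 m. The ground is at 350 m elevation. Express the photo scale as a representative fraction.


scale = f / (H - h) = 112 mm / 992 m = 112 / 992000 = 1:8857

1:8857


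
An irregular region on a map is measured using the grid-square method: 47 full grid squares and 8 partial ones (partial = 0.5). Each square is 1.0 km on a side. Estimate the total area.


effective squares = 47 + 8 * 0.5 = 51.0
area = 51.0 * 1.0 = 51.0 km^2

51.0 km^2


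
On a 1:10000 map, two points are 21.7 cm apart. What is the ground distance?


ground = 21.7 cm * 10000 / 100 = 2170.0 m = 2.17 km

2.17 km


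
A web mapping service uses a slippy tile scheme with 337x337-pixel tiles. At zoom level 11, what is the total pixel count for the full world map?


tiles per axis = 2^11 = 2048
total tiles = 2048^2 = 4194304
pixels per axis = 2048 * 337 = 690176
total pixels = 690176^2 = 476342910976

476342910976 pixels


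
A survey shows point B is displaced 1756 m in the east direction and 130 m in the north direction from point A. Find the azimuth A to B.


az = atan2(1756, 130) = 85.8 deg
adjusted to 0-360: 85.8 degrees

85.8 degrees


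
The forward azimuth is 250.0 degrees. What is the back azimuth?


back azimuth = (250.0 + 180) mod 360 = 70.0 degrees

70.0 degrees


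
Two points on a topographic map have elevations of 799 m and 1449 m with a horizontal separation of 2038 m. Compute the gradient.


gradient = (1449 - 799) / 2038 = 650 / 2038 = 0.3189

0.3189


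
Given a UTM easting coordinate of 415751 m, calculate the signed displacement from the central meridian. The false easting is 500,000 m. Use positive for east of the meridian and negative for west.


displacement = 415751 - 500000 = -84249 m

-84249 m


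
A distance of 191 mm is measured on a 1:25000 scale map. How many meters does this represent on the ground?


ground = 191 mm * 25000 / 1000 = 4775.0 m

4775.0 m


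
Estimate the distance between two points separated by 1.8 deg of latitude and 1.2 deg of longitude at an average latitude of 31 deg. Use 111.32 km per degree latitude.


dlat_km = 1.8 * 111.32 = 200.376
dlon_km = 1.2 * 111.32 * cos(31) ≈ 114.504
dist = sqrt(200.376^2 + 114.504^2) ≈ 230.8 km

230.8 km


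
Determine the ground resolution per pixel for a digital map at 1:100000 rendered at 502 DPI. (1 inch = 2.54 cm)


pixel_cm = 2.54 / 502 ≈ 0.00506 cm
ground = pixel_cm * 100000 / 100 = 2.54 * 100000 / (502 * 100) = 254000 / 50200 ≈ 5.06 m

5.06 m


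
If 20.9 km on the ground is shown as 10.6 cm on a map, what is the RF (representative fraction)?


ground = 20.9 km = 2090000 cm; RF denominator = ground / map = 2090000 / 10.6 ≈ 197170; RF = 1:197170

1:197170


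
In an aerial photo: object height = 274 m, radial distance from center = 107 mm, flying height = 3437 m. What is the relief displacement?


d = h * r / H = 274 * 107 / 3437 = 8.53 mm

8.53 mm


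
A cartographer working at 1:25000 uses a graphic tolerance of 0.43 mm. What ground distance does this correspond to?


ground = 0.43 mm * 25000 / 1000 = 10.75 m

10.75 m


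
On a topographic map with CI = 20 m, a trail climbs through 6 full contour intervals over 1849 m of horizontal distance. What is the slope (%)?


elevation change = 6 * 20 = 120 m
slope = 120 / 1849 * 100 = 6.5%

6.5%


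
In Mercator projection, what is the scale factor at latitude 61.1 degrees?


SF = 1 / cos(61.1) = 1 / 0.483282 = 2.069

2.069


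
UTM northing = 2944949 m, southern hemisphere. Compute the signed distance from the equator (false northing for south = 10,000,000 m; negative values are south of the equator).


For southern: actual = 2944949 - 10000000 = -7055051 m

-7055051 m


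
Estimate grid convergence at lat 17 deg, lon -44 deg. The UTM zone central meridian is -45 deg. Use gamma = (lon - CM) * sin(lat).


gamma = (-44 - -45) * sin(17) = 1 * 0.292372 = 0.292 degrees

0.292 degrees


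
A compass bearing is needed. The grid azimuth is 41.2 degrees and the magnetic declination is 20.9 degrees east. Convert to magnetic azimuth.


magnetic azimuth = grid azimuth - declination (east +ve)
mag_az = 41.2 - 20.9 = 20.3 degrees

20.3 degrees


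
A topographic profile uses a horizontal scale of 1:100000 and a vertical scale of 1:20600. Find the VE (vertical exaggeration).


VE = horizontal_scale / vertical_scale = 100000 / 20600 ≈ 4.9

4.9x


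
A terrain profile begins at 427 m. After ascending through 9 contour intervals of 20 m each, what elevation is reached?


elevation = 427 + 9 * 20 = 607 m

607 m


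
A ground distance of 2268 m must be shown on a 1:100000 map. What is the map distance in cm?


map_cm = 2268 * 100 / 100000 = 2.268 cm ≈ 2.27 cm

2.27 cm


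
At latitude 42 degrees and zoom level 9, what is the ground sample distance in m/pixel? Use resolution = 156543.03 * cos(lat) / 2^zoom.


res = 156543.03 * cos(42) / 2^9 = 156543.03 * 0.74314483 / 512 = 227.22 m/pixel

227.22 m/pixel


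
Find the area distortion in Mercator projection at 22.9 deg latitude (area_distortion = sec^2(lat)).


area_distortion = 1/cos^2(22.9) = 1.178

1.178


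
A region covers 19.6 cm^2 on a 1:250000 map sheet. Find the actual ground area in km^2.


ground_area = 19.6 * (250000/100)^2 = 122500000.0 m^2 = 122.5 km^2

122.5 km^2


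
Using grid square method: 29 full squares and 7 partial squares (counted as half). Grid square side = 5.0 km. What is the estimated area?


effective squares = 29 + 7 * 0.5 = 32.5
area = 32.5 * 25.0 = 812.5 km^2

812.5 km^2


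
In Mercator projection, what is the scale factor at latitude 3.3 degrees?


SF = 1 / cos(3.3) = 1 / 0.998342 = 1.002

1.002


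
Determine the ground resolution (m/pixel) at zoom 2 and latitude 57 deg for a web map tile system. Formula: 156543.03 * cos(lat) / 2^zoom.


res = 156543.03 * cos(57) / 2^2 = 156543.03 * 0.54463904 / 4 = 21314.86 m/pixel

21314.86 m/pixel


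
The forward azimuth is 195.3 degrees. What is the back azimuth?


back azimuth = (195.3 + 180) mod 360 = 15.3 degrees

15.3 degrees


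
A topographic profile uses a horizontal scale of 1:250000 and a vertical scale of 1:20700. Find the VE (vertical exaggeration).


VE = horizontal_scale / vertical_scale = 250000 / 20700 ≈ 12.1

12.1x


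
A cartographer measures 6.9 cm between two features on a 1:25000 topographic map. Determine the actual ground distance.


ground = 6.9 cm * 25000 / 100 = 1725.0 m = 1.725 km

1.725 km


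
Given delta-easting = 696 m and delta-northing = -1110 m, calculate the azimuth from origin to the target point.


az = atan2(696, -1110) = 147.9 deg
adjusted to 0-360: 147.9 degrees

147.9 degrees


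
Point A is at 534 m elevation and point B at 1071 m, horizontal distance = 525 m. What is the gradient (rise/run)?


gradient = (1071 - 534) / 525 = 537 / 525 = 1.0229

1.0229


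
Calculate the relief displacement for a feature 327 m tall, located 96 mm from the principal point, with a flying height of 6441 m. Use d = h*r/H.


d = h * r / H = 327 * 96 / 6441 = 4.87 mm

4.87 mm


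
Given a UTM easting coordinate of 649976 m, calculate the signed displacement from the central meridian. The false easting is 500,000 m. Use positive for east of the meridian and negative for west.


displacement = 649976 - 500000 = 149976 m

149976 m


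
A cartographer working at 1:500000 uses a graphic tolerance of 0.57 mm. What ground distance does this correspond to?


ground = 0.57 mm * 500000 / 1000 = 285.0 m

285.0 m


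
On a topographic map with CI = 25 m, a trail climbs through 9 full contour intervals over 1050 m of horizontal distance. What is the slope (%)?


elevation change = 9 * 25 = 225 m
slope = 225 / 1050 * 100 = 21.4%

21.4%


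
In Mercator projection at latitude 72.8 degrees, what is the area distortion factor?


area_distortion = 1/cos^2(72.8) = 11.436

11.436


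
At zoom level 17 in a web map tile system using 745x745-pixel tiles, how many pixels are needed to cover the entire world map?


tiles per axis = 2^17 = 131072
total tiles = 131072^2 = 17179869184
pixels per axis = 131072 * 745 = 97648640
total pixels = 97648640^2 = 9535256893849600

9535256893849600 pixels


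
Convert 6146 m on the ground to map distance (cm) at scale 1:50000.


map_cm = 6146 * 100 / 50000 = 12.292 cm ≈ 12.29 cm

12.29 cm


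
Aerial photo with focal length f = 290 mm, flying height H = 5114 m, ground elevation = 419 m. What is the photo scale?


scale = f / (H - h) = 290 mm / 4695 m = 290 / 4695000 = 1:16190

1:16190


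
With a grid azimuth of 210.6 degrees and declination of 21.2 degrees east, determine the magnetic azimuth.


magnetic azimuth = grid azimuth - declination (east +ve)
mag_az = 210.6 - 21.2 = 189.4 degrees

189.4 degrees


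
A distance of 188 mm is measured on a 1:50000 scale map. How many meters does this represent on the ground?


ground = 188 mm * 50000 / 1000 = 9400.0 m

9400.0 m


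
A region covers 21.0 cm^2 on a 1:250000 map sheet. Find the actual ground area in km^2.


ground_area = 21.0 * (250000/100)^2 = 131250000.0 m^2 = 131.25 km^2

131.25 km^2


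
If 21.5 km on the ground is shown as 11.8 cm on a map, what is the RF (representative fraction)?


ground = 21.5 km = 2150000 cm; RF denominator = ground / map = 2150000 / 11.8 ≈ 182203; RF = 1:182203

1:182203


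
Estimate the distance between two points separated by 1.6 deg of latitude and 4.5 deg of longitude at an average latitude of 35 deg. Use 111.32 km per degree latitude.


dlat_km = 1.6 * 111.32 = 178.112
dlon_km = 4.5 * 111.32 * cos(35) ≈ 410.346
dist = sqrt(178.112^2 + 410.346^2) ≈ 447.3 km

447.3 km


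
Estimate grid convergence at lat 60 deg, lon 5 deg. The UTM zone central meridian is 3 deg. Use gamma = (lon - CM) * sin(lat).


gamma = (5 - 3) * sin(60) = 2 * 0.866025 = 1.732 degrees

1.732 degrees


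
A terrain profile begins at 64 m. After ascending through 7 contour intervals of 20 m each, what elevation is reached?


elevation = 64 + 7 * 20 = 204 m

204 m


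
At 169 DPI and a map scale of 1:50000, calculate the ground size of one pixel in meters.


pixel_cm = 2.54 / 169 ≈ 0.01503 cm
ground = pixel_cm * 50000 / 100 = 2.54 * 50000 / (169 * 100) = 127000 / 16900 ≈ 7.51 m

7.51 m


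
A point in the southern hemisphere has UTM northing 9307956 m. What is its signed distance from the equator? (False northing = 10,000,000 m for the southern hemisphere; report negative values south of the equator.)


For southern: actual = 9307956 - 10000000 = -692044 m

-692044 m


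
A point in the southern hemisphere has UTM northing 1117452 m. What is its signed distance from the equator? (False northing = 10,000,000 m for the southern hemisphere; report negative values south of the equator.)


For southern: actual = 1117452 - 10000000 = -8882548 m

-8882548 m


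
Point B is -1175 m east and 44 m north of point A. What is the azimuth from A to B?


az = atan2(-1175, 44) = -87.9 deg
adjusted to 0-360: 272.1 degrees

272.1 degrees


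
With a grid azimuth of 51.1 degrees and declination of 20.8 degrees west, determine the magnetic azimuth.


magnetic azimuth = grid azimuth - declination (east +ve)
mag_az = 51.1 - -20.8 = 71.9 degrees

71.9 degrees


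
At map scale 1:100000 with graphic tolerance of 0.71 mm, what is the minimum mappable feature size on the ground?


ground = 0.71 mm * 100000 / 1000 = 71.0 m

71.0 m


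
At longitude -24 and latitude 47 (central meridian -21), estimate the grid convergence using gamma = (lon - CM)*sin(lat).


gamma = (-24 - -21) * sin(47) = -3 * 0.731354 = -2.194 degrees

-2.194 degrees


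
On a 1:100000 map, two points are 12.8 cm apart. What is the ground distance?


ground = 12.8 cm * 100000 / 100 = 12800.0 m = 12.8 km

12.8 km


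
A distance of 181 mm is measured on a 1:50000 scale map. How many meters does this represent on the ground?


ground = 181 mm * 50000 / 1000 = 9050.0 m

9050.0 m


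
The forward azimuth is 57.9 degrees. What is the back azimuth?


back azimuth = (57.9 + 180) mod 360 = 237.9 degrees

237.9 degrees


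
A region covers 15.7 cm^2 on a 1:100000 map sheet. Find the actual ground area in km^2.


ground_area = 15.7 * (100000/100)^2 = 15700000.0 m^2 = 15.7 km^2

15.7 km^2


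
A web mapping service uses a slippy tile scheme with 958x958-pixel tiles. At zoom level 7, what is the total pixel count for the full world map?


tiles per axis = 2^7 = 128
total tiles = 128^2 = 16384
pixels per axis = 128 * 958 = 122624
total pixels = 122624^2 = 15036645376

15036645376 pixels


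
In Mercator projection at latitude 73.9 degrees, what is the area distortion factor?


area_distortion = 1/cos^2(73.9) = 13.003

13.003


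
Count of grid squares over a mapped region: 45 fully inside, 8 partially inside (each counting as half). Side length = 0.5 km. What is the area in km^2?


effective squares = 45 + 8 * 0.5 = 49.0
area = 49.0 * 0.25 = 12.25 km^2

12.25 km^2


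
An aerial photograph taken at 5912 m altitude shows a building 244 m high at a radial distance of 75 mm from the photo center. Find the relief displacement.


d = h * r / H = 244 * 75 / 5912 = 3.1 mm

3.1 mm


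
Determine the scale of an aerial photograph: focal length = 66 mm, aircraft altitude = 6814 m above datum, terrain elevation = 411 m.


scale = f / (H - h) = 66 mm / 6403 m = 66 / 6403000 = 1:97015

1:97015


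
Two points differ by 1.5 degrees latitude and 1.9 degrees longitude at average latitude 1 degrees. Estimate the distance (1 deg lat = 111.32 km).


dlat_km = 1.5 * 111.32 = 166.98
dlon_km = 1.9 * 111.32 * cos(1) ≈ 211.476
dist = sqrt(166.98^2 + 211.476^2) ≈ 269.5 km

269.5 km


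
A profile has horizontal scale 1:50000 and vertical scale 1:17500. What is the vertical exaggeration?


VE = horizontal_scale / vertical_scale = 50000 / 17500 ≈ 2.9

2.9x


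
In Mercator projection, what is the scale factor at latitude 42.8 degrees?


SF = 1 / cos(42.8) = 1 / 0.73373 = 1.363

1.363


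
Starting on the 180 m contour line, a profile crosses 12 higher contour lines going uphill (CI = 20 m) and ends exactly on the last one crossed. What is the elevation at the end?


elevation = 180 + 12 * 20 = 420 m

420 m


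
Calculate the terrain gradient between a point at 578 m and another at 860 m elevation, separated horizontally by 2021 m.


gradient = (860 - 578) / 2021 = 282 / 2021 = 0.1395

0.1395


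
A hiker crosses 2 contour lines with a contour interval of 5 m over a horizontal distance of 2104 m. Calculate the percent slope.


elevation change = 2 * 5 = 10 m
slope = 10 / 2104 * 100 = 0.5%

0.5%
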